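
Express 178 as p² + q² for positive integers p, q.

We need to find integers p, q > 0 such that p² + q² = 178.
Trying p = 3: q² = 178 - 3² = 178 - 9 = 169
q = 13
Check: 3² + 13² = 9 + 169 = 178 ✓

178 = 3² + 13²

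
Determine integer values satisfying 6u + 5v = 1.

Step 1: Check solvability.
gcd(6, 5) = 1
Since 1 divides 1, solutions exist.

Step 2: Apply extended Euclidean algorithm to find gcd.
We find integers such that 6*x0 + 5*y0 = 1

Step 3: Scale the particular solution.
Multiply by 1/1 = 1:
u = 1, v = -1

Step 4: Verify.
6*(1) + 5*(-1) = 1 = 1 ✓

u = 1, v = -1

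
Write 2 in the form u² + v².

We need to find integers u, v > 0 such that u² + v² = 2.
Trying u = 1: v² = 2 - 1² = 2 - 1 = 1
v = 1
Check: 1² + 1² = 1 + 1 = 2 ✓

2 = 1² + 1²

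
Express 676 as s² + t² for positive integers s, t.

We need to find integers s, t > 0 such that s² + t² = 676.
Trying s = 10: t² = 676 - 10² = 676 - 100 = 576
t = 24
Check: 10² + 24² = 100 + 576 = 676 ✓

676 = 10² + 24²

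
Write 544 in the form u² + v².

We need to find integers u, v > 0 such that u² + v² = 544.
Trying u = 12: v² = 544 - 12² = 544 - 144 = 400
v = 20
Check: 12² + 20² = 144 + 400 = 544 ✓

544 = 12² + 20²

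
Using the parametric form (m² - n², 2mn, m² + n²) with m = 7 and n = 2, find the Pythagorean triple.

a = m² - n² = 7² - 2² = 49 - 4 = 45
b = 2mn = 2·7·2 = 28
c = m² + n² = 49 + 4 = 53
Verify: 45² + 28² = 2025 + 784 = 2809 = 53² ✓

(45, 28, 53)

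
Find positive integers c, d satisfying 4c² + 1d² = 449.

Try small values of c and check whether (449 - 4c²)/1 is a perfect square.
c = 10: 4·10² = 400, so 1d² = 449 - 400 = 49, giving d² = 49, d = 7.
Check: 4·10² + 1·7² = 400 + 49 = 449 ✓

c = 10, d = 7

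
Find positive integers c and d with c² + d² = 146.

We need to find integers c, d > 0 such that c² + d² = 146.
Trying c = 5: d² = 146 - 5² = 146 - 25 = 121
d = 11
Check: 5² + 11² = 25 + 121 = 146 ✓

146 = 5² + 11²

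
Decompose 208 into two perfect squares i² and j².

We need to find integers i, j > 0 such that i² + j² = 208.
Trying i = 8: j² = 208 - 8² = 208 - 64 = 144
j = 12
Check: 8² + 12² = 64 + 144 = 208 ✓

208 = 8² + 12²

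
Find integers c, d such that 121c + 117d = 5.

Step 1: Check solvability.
gcd(121, 117) = 1
Since 1 divides 5, solutions exist.

Step 2: Apply extended Euclidean algorithm to find gcd.
We find integers such that 121*x0 + 117*y0 = 1

Step 3: Scale the particular solution.
Multiply by 5/1 = 5:
c = -145, d = 150

Step 4: Verify.
121*(-145) + 117*(150) = 5 = 5 ✓

c = -145, d = 150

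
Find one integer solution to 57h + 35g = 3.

Step 1: Check solvability.
gcd(57, 35) = 1
Since 1 divides 3, solutions exist.

Step 2: Apply extended Euclidean algorithm to find gcd.
We find integers such that 57*x0 + 35*y0 = 1

Step 3: Scale the particular solution.
Multiply by 3/1 = 3:
h = 24, g = -39

Step 4: Verify.
57*(24) + 35*(-39) = 3 = 3 ✓

h = 24, g = -39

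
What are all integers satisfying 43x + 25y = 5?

Step 1: Compute gcd(43, 25) = 1.
Since 1 divides 5, solutions exist.

Step 2: Find a particular solution using extended Euclidean algorithm.
We get x₀ = 35, y₀ = -60.
Check: 43*35 + 25*-60 = 5 = 5 ✓

Step 3: Write the general solution.
x = 35 + (25/1)t = 35 + 25t
y = -60 - (43/1)t = -60 - 43t
for any integer t.

x = 35 + 25t, y = -60 - 43t for integer t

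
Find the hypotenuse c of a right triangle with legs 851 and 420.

c² = a² + b² = 851² + 420² = 724201 + 176400 = 900601
c = sqrt(900601) = 949

949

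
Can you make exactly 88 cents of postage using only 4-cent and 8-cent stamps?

We need non-negative x, y with 4x + 8y = 88.
gcd(4, 8) = 4 divides 88, so integer solutions exist.
Search for a non-negative one: x = 0 gives 8y = 88 - 0 = 88, so y = 11.
Check: 4·0 + 8·11 = 88 ✓

Yes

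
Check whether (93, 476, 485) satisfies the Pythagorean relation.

Compute a² + b²:
93² + 476² = 8649 + 226576 = 235225
Compute c²:
485² = 235225
Since 235225 = 235225, it is a Pythagorean triple.

Yes, it is a Pythagorean triple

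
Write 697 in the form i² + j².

We need to find integers i, j > 0 such that i² + j² = 697.
Trying i = 11: j² = 697 - 11² = 697 - 121 = 576
j = 24
Check: 11² + 24² = 121 + 576 = 697 ✓

697 = 11² + 24²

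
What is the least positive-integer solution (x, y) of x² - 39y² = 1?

We seek the smallest positive integers (x, y) with x² - 39y² = 1, i.e., x² = 39y² + 1.
Try successive y values:
y = 1: x² = 39·1² + 1 = 40, not a perfect square
y = 2: x² = 39·2² + 1 = 157, not a perfect square
y = 3: x² = 39·3² + 1 = 352, not a perfect square
... continuing the search (or via continued fractions) ...
y = 4: x² = 39·4² + 1 = 625, x = 25 ✓

Verify: 25² - 39·4² = 625 - 624 = 1 ✓

x = 25, y = 4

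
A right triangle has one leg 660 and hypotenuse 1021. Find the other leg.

a² = c² - b² = 1042441 - 435600 = 606841
a = 779

779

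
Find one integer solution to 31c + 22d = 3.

Step 1: Check solvability.
gcd(31, 22) = 1
Since 1 divides 3, solutions exist.

Step 2: Apply extended Euclidean algorithm to find gcd.
We find integers such that 31*x0 + 22*y0 = 1

Step 3: Scale the particular solution.
Multiply by 3/1 = 3:
c = 15, d = -21

Step 4: Verify.
31*(15) + 22*(-21) = 3 = 3 ✓

c = 15, d = -21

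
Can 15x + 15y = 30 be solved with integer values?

Step 1: Compute gcd(15, 15).
gcd(15, 15) = 15

Step 2: Check divisibility.
Does 15 divide 30? 30 = 15 x 2, so yes.

By the theorem on linear Diophantine equations, 15x + 15y = 30 has integer solutions if and only if gcd(15, 15) divides 30. Since 15 | 30, solutions exist.

Yes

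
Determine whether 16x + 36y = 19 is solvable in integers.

Step 1: Compute gcd(16, 36).
gcd(16, 36) = 4

Step 2: Check divisibility.
Does 4 divide 19? 19 = 4 x 4 + 3, so no.

By the theorem on linear Diophantine equations, 16x + 36y = 19 has integer solutions if and only if gcd(16, 36) divides 19. Since 4 does not divide 19, no solutions exist.

No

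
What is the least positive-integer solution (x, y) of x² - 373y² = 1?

We seek the smallest positive integers (x, y) with x² - 373y² = 1, i.e., x² = 373y² + 1.
Try successive y values:
y = 1: x² = 373·1² + 1 = 374, not a perfect square
y = 2: x² = 373·2² + 1 = 1493, not a perfect square
y = 3: x² = 373·3² + 1 = 3358, not a perfect square
... continuing the search (or via continued fractions) ...
y = 2712540: x² = 373·2712540² + 1 = 2744486722846801, x = 52387849 ✓

Verify: 52387849² - 373·2712540² = 2744486722846801 - 2744486722846800 = 1 ✓

x = 52387849, y = 2712540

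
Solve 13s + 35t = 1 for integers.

Step 1: Check solvability.
gcd(13, 35) = 1
Since 1 divides 1, solutions exist.

Step 2: Apply extended Euclidean algorithm to find gcd.
We find integers such that 13*x0 + 35*y0 = 1

Step 3: Scale the particular solution.
Multiply by 1/1 = 1:
s = -8, t = 3

Step 4: Verify.
13*(-8) + 35*(3) = 1 = 1 ✓

s = -8, t = 3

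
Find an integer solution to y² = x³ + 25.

Try small integer x values and check whether x³ + 25 is a perfect square.
x = 0: x³ + 25 = 0³ + 25 = 0 + 25 = 25
Is 25 a perfect square? 5² = 25 ✓
So (x, y) = (0, -5) is a solution.

x = 0, y = -5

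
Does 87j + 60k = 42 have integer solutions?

Step 1: Compute gcd(87, 60).
gcd(87, 60) = 3

Step 2: Check divisibility.
Does 3 divide 42? 42 = 3 x 14, so yes.

By the theorem on linear Diophantine equations, 87j + 60k = 42 has integer solutions if and only if gcd(87, 60) divides 42. Since 3 | 42, solutions exist.

Yes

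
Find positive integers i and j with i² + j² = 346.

We need to find integers i, j > 0 such that i² + j² = 346.
Trying i = 11: j² = 346 - 11² = 346 - 121 = 225
j = 15
Check: 11² + 15² = 121 + 225 = 346 ✓

346 = 11² + 15²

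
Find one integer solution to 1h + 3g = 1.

Step 1: Check solvability.
gcd(1, 3) = 1
Since 1 divides 1, solutions exist.

Step 2: Apply extended Euclidean algorithm to find gcd.
We find integers such that 1*x0 + 3*y0 = 1

Step 3: Scale the particular solution.
Multiply by 1/1 = 1:
h = 1, g = 0

Step 4: Verify.
1*(1) + 3*(0) = 1 = 1 ✓

h = 1, g = 0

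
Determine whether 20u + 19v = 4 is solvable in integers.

Step 1: Compute gcd(20, 19).
gcd(20, 19) = 1

Step 2: Check divisibility.
Does 1 divide 4? 4 = 1 x 4, so yes.

By the theorem on linear Diophantine equations, 20u + 19v = 4 has integer solutions if and only if gcd(20, 19) divides 4. Since 1 | 4, solutions exist.

Yes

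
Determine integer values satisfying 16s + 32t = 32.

Step 1: Check solvability.
gcd(16, 32) = 16
Since 16 divides 32, solutions exist.

Step 2: Apply extended Euclidean algorithm to find gcd.
We find integers such that 16*x0 + 32*y0 = 16

Step 3: Scale the particular solution.
Multiply by 32/16 = 2:
s = 2, t = 0

Step 4: Verify.
16*(2) + 32*(0) = 32 = 32 ✓

s = 2, t = 0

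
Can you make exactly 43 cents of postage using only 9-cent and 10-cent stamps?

We need non-negative x, y with 9x + 10y = 43.
gcd(9, 10) = 1 divides 43, so integer solutions exist, but checking x = 0..4 shows none with y ≥ 0.
So 43 cannot be made with non-negative stamp counts.

No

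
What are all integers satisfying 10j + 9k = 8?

Step 1: Compute gcd(10, 9) = 1.
Since 1 divides 8, solutions exist.

Step 2: Find a particular solution using extended Euclidean algorithm.
We get j₀ = 8, k₀ = -8.
Check: 10*8 + 9*-8 = 8 = 8 ✓

Step 3: Write the general solution.
j = 8 + (9/1)t = 8 + 9t
k = -8 - (10/1)t = -8 - 10t
for any integer t.

j = 8 + 9t, k = -8 - 10t for integer t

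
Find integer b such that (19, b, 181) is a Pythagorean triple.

b² = c² - a² = 181² - 19² = 32761 - 361 = 32400
b = sqrt(32400) = 180

180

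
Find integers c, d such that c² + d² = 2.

We need to find integers c, d > 0 such that c² + d² = 2.
Trying c = 1: d² = 2 - 1² = 2 - 1 = 1
d = 1
Check: 1² + 1² = 1 + 1 = 2 ✓

2 = 1² + 1²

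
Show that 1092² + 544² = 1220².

Compute a² + b²:
1092² + 544² = 1192464 + 295936 = 1488400
Compute c²:
1220² = 1488400
Since 1488400 = 1488400, it is a Pythagorean triple.

Yes, it is a Pythagorean triple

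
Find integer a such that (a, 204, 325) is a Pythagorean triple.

a² = c² - b² = 325² - 204² = 105625 - 41616 = 64009
a = sqrt(64009) = 253

253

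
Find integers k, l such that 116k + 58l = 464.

Step 1: Check solvability.
gcd(116, 58) = 58
Since 58 divides 464, solutions exist.

Step 2: Apply extended Euclidean algorithm to find gcd.
We find integers such that 116*x0 + 58*y0 = 58

Step 3: Scale the particular solution.
Multiply by 464/58 = 8:
k = 0, l = 8

Step 4: Verify.
116*(0) + 58*(8) = 464 = 464 ✓

k = 0, l = 8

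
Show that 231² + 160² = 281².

Compute a² + b²:
231² + 160² = 53361 + 25600 = 78961
Compute c²:
281² = 78961
Since 78961 = 78961, it is a Pythagorean triple.

Yes, it is a Pythagorean triple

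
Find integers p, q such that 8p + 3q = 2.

Step 1: Check solvability.
gcd(8, 3) = 1
Since 1 divides 2, solutions exist.

Step 2: Apply extended Euclidean algorithm to find gcd.
We find integers such that 8*x0 + 3*y0 = 1

Step 3: Scale the particular solution.
Multiply by 2/1 = 2:
p = -2, q = 6

Step 4: Verify.
8*(-2) + 3*(6) = 2 = 2 ✓

p = -2, q = 6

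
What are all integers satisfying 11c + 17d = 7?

Step 1: Compute gcd(11, 17) = 1.
Since 1 divides 7, solutions exist.

Step 2: Find a particular solution using extended Euclidean algorithm.
We get c₀ = -21, d₀ = 14.
Check: 11*-21 + 17*14 = 7 = 7 ✓

Step 3: Write the general solution.
c = -21 + (17/1)t = -21 + 17t
d = 14 - (11/1)t = 14 - 11t
for any integer t.

c = -21 + 17t, d = 14 - 11t for integer t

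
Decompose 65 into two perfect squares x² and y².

We need to find integers x, y > 0 such that x² + y² = 65.
Trying x = 1: y² = 65 - 1² = 65 - 1 = 64
y = 8
Check: 1² + 8² = 1 + 64 = 65 ✓

65 = 1² + 8²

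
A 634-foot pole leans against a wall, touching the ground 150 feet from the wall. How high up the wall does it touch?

The ladder, wall, and ground form a right triangle with hypotenuse 634 and one leg 150.
By the Pythagorean theorem: h² = 634² - 150² = 401956 - 22500 = 379456
h = √379456 = 616 feet

616 feet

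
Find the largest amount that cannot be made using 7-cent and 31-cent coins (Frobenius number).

For two coprime denominations a and b, the Frobenius number (largest value not representable as a non-negative combination) is ab - a - b.
Here gcd(7, 31) = 1, so they are coprime.
F(7, 31) = 7·31 - 7 - 31 = 217 - 38 = 179

179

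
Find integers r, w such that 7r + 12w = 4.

Step 1: Check solvability.
gcd(7, 12) = 1
Since 1 divides 4, solutions exist.

Step 2: Apply extended Euclidean algorithm to find gcd.
We find integers such that 7*x0 + 12*y0 = 1

Step 3: Scale the particular solution.
Multiply by 4/1 = 4:
r = -20, w = 12

Step 4: Verify.
7*(-20) + 12*(12) = 4 = 4 ✓

r = -20, w = 12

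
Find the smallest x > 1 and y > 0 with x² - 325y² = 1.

We seek the smallest positive integers (x, y) with x² - 325y² = 1, i.e., x² = 325y² + 1.
Try successive y values:
y = 1: x² = 325·1² + 1 = 326, not a perfect square
y = 2: x² = 325·2² + 1 = 1301, not a perfect square
y = 3: x² = 325·3² + 1 = 2926, not a perfect square
... continuing the search (or via continued fractions) ...
y = 36: x² = 325·36² + 1 = 421201, x = 649 ✓

Verify: 649² - 325·36² = 421201 - 421200 = 1 ✓

x = 649, y = 36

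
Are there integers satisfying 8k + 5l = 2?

Step 1: Compute gcd(8, 5).
gcd(8, 5) = 1

Step 2: Check divisibility.
Does 1 divide 2? 2 = 1 x 2, so yes.

By the theorem on linear Diophantine equations, 8k + 5l = 2 has integer solutions if and only if gcd(8, 5) divides 2. Since 1 | 2, solutions exist.

Yes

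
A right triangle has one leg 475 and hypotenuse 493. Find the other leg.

b² = c² - a² = 243049 - 225625 = 17424
b = 132

132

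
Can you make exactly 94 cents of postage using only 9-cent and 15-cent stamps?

We need non-negative x, y with 9x + 15y = 94.
gcd(9, 15) = 3, and 3 does not divide 94.
No integer solutions exist, so certainly no non-negative ones.

No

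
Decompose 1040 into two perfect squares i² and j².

We need to find integers i, j > 0 such that i² + j² = 1040.
Trying i = 4: j² = 1040 - 4² = 1040 - 16 = 1024
j = 32
Check: 4² + 32² = 16 + 1024 = 1040 ✓

1040 = 4² + 32²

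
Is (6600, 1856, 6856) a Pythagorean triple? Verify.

Compute a² + b² = 6600² + 1856² = 43560000 + 3444736 = 47004736
Compute c² = 6856² = 47004736
Since 47004736 = 47004736, confirmed.

Yes, it is a Pythagorean triple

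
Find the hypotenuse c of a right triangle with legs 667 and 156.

c² = a² + b² = 667² + 156² = 444889 + 24336 = 469225
c = sqrt(469225) = 685

685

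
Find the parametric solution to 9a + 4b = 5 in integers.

Step 1: Compute gcd(9, 4) = 1.
Since 1 divides 5, solutions exist.

Step 2: Find a particular solution using extended Euclidean algorithm.
We get a₀ = 5, b₀ = -10.
Check: 9*5 + 4*-10 = 5 = 5 ✓

Step 3: Write the general solution.
a = 5 + (4/1)t = 5 + 4t
b = -10 - (9/1)t = -10 - 9t
for any integer t.

a = 5 + 4t, b = -10 - 9t for integer t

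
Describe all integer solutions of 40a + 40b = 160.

Step 1: Compute gcd(40, 40) = 40.
Since 40 divides 160, solutions exist.

Step 2: Find a particular solution using extended Euclidean algorithm.
We get a₀ = 0, b₀ = 4.
Check: 40*0 + 40*4 = 160 = 160 ✓

Step 3: Write the general solution.
a = 0 + (40/40)t = 0 + 1t
b = 4 - (40/40)t = 4 - 1t
for any integer t.

a = 0 + 1t, b = 4 - 1t for integer t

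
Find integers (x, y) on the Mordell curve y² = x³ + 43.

Try small integer x values and check whether x³ + 43 is a perfect square.
x = -3: x³ + 43 = -3³ + 43 = -27 + 43 = 16
Is 16 a perfect square? 4² = 16 ✓
So (x, y) = (-3, -4) is a solution.

x = -3, y = -4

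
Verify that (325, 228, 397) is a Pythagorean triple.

Compute a² + b²:
325² + 228² = 105625 + 51984 = 157609
Compute c²:
397² = 157609
Since 157609 = 157609, it is a Pythagorean triple.

Yes, it is a Pythagorean triple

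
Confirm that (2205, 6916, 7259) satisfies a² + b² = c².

Compute a² + b² = 2205² + 6916² = 4862025 + 47831056 = 52693081
Compute c² = 7259² = 52693081
Since 52693081 = 52693081, confirmed.

Yes, it is a Pythagorean triple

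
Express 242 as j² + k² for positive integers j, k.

We need to find integers j, k > 0 such that j² + k² = 242.
Trying j = 11: k² = 242 - 11² = 242 - 121 = 121
k = 11
Check: 11² + 11² = 121 + 121 = 242 ✓

242 = 11² + 11²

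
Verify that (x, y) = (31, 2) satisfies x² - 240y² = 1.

Compute x² = 31² = 961
Compute 240y² = 240·2² = 240·4 = 960
x² - 240y² = 961 - 960 = 1
Since this equals 1, (31, 2) is a solution.

Yes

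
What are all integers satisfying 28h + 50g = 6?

Step 1: Compute gcd(28, 50) = 2.
Since 2 divides 6, solutions exist.

Step 2: Find a particular solution using extended Euclidean algorithm.
We get h₀ = 27, g₀ = -15.
Check: 28*27 + 50*-15 = 6 = 6 ✓

Step 3: Write the general solution.
h = 27 + (50/2)t = 27 + 25t
g = -15 - (28/2)t = -15 - 14t
for any integer t.

h = 27 + 25t, g = -15 - 14t for integer t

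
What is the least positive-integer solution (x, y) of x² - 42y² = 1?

We seek the smallest positive integers (x, y) with x² - 42y² = 1, i.e., x² = 42y² + 1.
Try successive y values:
y = 1: x² = 42·1² + 1 = 43, not a perfect square
y = 2: x² = 42·2² + 1 = 169, x = 13 ✓

Verify: 13² - 42·2² = 169 - 168 = 1 ✓

x = 13, y = 2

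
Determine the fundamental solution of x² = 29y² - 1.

We need x² = 29y² - 1. Try successive y:
y = 1: x² = 29·1² - 1 = 28, not a perfect square
y = 2: x² = 29·2² - 1 = 115, not a perfect square
y = 3: x² = 29·3² - 1 = 260, not a perfect square
...
y = 13: x² = 29·13² - 1 = 4900 = 70² ✓
Check: 70² - 29·13² = 4900 - 4901 = -1 ✓

x = 70, y = 13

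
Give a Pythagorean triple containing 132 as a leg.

We need the other leg and hypotenuse such that 132² + x² = c².
Take x = 85, c = 157: 132² + 85² = 17424 + 7225 = 24649 = 157² ✓
Triple: (85, 132, 157)

(85, 132, 157)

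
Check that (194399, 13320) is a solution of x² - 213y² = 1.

Compute x² = 194399² = 37790971201
Compute 213y² = 213·13320² = 213·177422400 = 37790971200
x² - 213y² = 37790971201 - 37790971200 = 1
Since this equals 1, (194399, 13320) is a solution.

Yes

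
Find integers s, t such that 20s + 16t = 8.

Step 1: Check solvability.
gcd(20, 16) = 4
Since 4 divides 8, solutions exist.

Step 2: Apply extended Euclidean algorithm to find gcd.
We find integers such that 20*x0 + 16*y0 = 4

Step 3: Scale the particular solution.
Multiply by 8/4 = 2:
s = 2, t = -2

Step 4: Verify.
20*(2) + 16*(-2) = 8 = 8 ✓

s = 2, t = -2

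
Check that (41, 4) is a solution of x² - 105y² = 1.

Compute x² = 41² = 1681
Compute 105y² = 105·4² = 105·16 = 1680
x² - 105y² = 1681 - 1680 = 1
Since this equals 1, (41, 4) is a solution.

Yes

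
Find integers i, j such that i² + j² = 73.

We need to find integers i, j > 0 such that i² + j² = 73.
Trying i = 3: j² = 73 - 3² = 73 - 9 = 64
j = 8
Check: 3² + 8² = 9 + 64 = 73 ✓

73 = 3² + 8²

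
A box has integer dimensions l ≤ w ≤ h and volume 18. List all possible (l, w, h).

Iterate l from 1 to ⌊18^(1/3)⌋. For each l dividing 18, iterate w ≥ l with w dividing 18/l, and set h = 18/(l·w).
Triples found (4): (1×1×18), (1×2×9), (1×3×6), (2×3×3)

(1×1×18), (1×2×9), (1×3×6), (2×3×3)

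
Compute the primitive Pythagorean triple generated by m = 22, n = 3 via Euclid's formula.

a = m² - n² = 484 - 9 = 475
b = 2mn = 2·22·3 = 132
c = m² + n² = 484 + 9 = 493
Verify: 475² + 132² = 225625 + 17424 = 243049 = 493² ✓

(475, 132, 493)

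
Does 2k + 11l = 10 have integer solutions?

Step 1: Compute gcd(2, 11).
gcd(2, 11) = 1

Step 2: Check divisibility.
Does 1 divide 10? 10 = 1 x 10, so yes.

By the theorem on linear Diophantine equations, 2k + 11l = 10 has integer solutions if and only if gcd(2, 11) divides 10. Since 1 | 10, solutions exist.

Yes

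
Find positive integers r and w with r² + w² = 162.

We need to find integers r, w > 0 such that r² + w² = 162.
Trying r = 9: w² = 162 - 9² = 162 - 81 = 81
w = 9
Check: 9² + 9² = 81 + 81 = 162 ✓

162 = 9² + 9²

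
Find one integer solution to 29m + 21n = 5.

Step 1: Check solvability.
gcd(29, 21) = 1
Since 1 divides 5, solutions exist.

Step 2: Apply extended Euclidean algorithm to find gcd.
We find integers such that 29*x0 + 21*y0 = 1

Step 3: Scale the particular solution.
Multiply by 5/1 = 5:
m = 40, n = -55

Step 4: Verify.
29*(40) + 21*(-55) = 5 = 5 ✓

m = 40, n = -55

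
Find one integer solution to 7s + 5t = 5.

Step 1: Check solvability.
gcd(7, 5) = 1
Since 1 divides 5, solutions exist.

Step 2: Apply extended Euclidean algorithm to find gcd.
We find integers such that 7*x0 + 5*y0 = 1

Step 3: Scale the particular solution.
Multiply by 5/1 = 5:
s = -10, t = 15

Step 4: Verify.
7*(-10) + 5*(15) = 5 = 5 ✓

s = -10, t = 15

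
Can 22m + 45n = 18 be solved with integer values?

Step 1: Compute gcd(22, 45).
gcd(22, 45) = 1

Step 2: Check divisibility.
Does 1 divide 18? 18 = 1 x 18, so yes.

By the theorem on linear Diophantine equations, 22m + 45n = 18 has integer solutions if and only if gcd(22, 45) divides 18. Since 1 | 18, solutions exist.

Yes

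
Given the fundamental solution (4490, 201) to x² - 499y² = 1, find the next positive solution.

Solutions to x² - Dy² = 1 are generated by powers of (x₀ + y₀√D).
The next solution satisfies x₁ + y₁√499 = (x₀ + y₀√499)², giving:
x₁ = x₀² + 499y₀² = 4490² + 499·201² = 20160100 + 20160099 = 40320199
y₁ = 2x₀y₀ = 2·4490·201 = 1804980

Verify: 40320199² - 499·1804980² = 1625718447399601 - 1625718447399600 = 1 ✓

x = 40320199, y = 1804980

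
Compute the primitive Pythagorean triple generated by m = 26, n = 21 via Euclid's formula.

a = m² - n² = 26² - 21² = 676 - 441 = 235
b = 2mn = 2·26·21 = 1092
c = m² + n² = 676 + 441 = 1117
Verify: 235² + 1092² = 55225 + 1192464 = 1247689 = 1117² ✓

(235, 1092, 1117)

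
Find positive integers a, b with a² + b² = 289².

We need a² + b² = 289² = 83521.
Trying: 161² + 240² = 25921 + 57600 = 83521 ✓

(161, 240, 289)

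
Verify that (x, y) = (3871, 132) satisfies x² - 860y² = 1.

Compute x² = 3871² = 14984641
Compute 860y² = 860·132² = 860·17424 = 14984640
x² - 860y² = 14984641 - 14984640 = 1
Since this equals 1, (3871, 132) is a solution.

Yes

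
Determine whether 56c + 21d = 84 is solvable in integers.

Step 1: Compute gcd(56, 21).
gcd(56, 21) = 7

Step 2: Check divisibility.
Does 7 divide 84? 84 = 7 x 12, so yes.

By the theorem on linear Diophantine equations, 56c + 21d = 84 has integer solutions if and only if gcd(56, 21) divides 84. Since 7 | 84, solutions exist.

Yes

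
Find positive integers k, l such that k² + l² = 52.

Search for k with 52 - k² a perfect square.
k = 4: 52 - 4² = 52 - 16 = 36 = 6² ✓
So k = 4, l = 6.

k = 4, l = 6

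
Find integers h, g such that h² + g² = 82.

We need to find integers h, g > 0 such that h² + g² = 82.
Trying h = 1: g² = 82 - 1² = 82 - 1 = 81
g = 9
Check: 1² + 9² = 1 + 81 = 82 ✓

82 = 1² + 9²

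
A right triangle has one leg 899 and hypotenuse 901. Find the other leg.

b² = c² - a² = 811801 - 808201 = 3600
b = 60

60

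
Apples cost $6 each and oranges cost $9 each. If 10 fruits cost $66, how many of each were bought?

Let a = apples, o = oranges.
a + o = 10
6a + 9o = 66
Substitute o = 10 - a:
6a + 9(10 - a) = 66
(6 - 9)a = 66 - 90
-3a = -24
a = 8, o = 10 - 8 = 2

Apples: 8, Oranges: 2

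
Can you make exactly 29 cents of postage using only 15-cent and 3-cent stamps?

We need non-negative x, y with 15x + 3y = 29.
gcd(15, 3) = 3, and 3 does not divide 29.
No integer solutions exist, so certainly no non-negative ones.

No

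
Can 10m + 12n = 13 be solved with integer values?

Step 1: Compute gcd(10, 12).
gcd(10, 12) = 2

Step 2: Check divisibility.
Does 2 divide 13? 13 = 2 x 6 + 1, so no.

By the theorem on linear Diophantine equations, 10m + 12n = 13 has integer solutions if and only if gcd(10, 12) divides 13. Since 2 does not divide 13, no solutions exist.

No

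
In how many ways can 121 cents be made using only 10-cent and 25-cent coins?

We need non-negative integers (x, y) with 10x + 25y = 121.
For each x from 0 to 12, check if (121 - 10x) is a non-negative multiple of 25.
Solutions (x, y): none
Count: 0

0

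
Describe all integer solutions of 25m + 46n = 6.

Step 1: Compute gcd(25, 46) = 1.
Since 1 divides 6, solutions exist.

Step 2: Find a particular solution using extended Euclidean algorithm.
We get m₀ = -66, n₀ = 36.
Check: 25*-66 + 46*36 = 6 = 6 ✓

Step 3: Write the general solution.
m = -66 + (46/1)t = -66 + 46t
n = 36 - (25/1)t = 36 - 25t
for any integer t.

m = -66 + 46t, n = 36 - 25t for integer t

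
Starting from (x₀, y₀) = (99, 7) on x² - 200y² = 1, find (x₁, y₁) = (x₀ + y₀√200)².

Solutions to x² - Dy² = 1 are generated by powers of (x₀ + y₀√D).
The next solution satisfies x₁ + y₁√200 = (x₀ + y₀√200)², giving:
x₁ = x₀² + 200y₀² = 99² + 200·7² = 9801 + 9800 = 19601
y₁ = 2x₀y₀ = 2·99·7 = 1386

Verify: 19601² - 200·1386² = 384199201 - 384199200 = 1 ✓

x = 19601, y = 1386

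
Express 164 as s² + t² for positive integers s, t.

We need to find integers s, t > 0 such that s² + t² = 164.
Trying s = 8: t² = 164 - 8² = 164 - 64 = 100
t = 10
Check: 8² + 10² = 64 + 100 = 164 ✓

164 = 8² + 10²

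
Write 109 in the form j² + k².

We need to find integers j, k > 0 such that j² + k² = 109.
Trying j = 3: k² = 109 - 3² = 109 - 9 = 100
k = 10
Check: 3² + 10² = 9 + 100 = 109 ✓

109 = 3² + 10²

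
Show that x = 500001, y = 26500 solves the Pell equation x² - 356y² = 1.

Compute x² = 500001² = 250001000001
Compute 356y² = 356·26500² = 356·702250000 = 250001000000
x² - 356y² = 250001000001 - 250001000000 = 1
Since this equals 1, (500001, 26500) is a solution.

Yes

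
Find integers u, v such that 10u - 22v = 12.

Step 1: Check solvability.
gcd(10, 22) = 2
Since 2 divides 12, solutions exist.

Step 2: Apply extended Euclidean algorithm to find gcd.
We find integers such that 10*x0 + 22*y0 = 2

Step 3: Scale the particular solution.
Multiply by 12/2 = 6:
u = -12, v = -6

Step 4: Verify.
10*(-12) - 22*(-6) = 12 = 12 ✓

u = -12, v = -6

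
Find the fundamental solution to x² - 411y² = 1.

We seek the smallest positive integers (x, y) with x² - 411y² = 1, i.e., x² = 411y² + 1.
Try successive y values:
y = 1: x² = 411·1² + 1 = 412, not a perfect square
y = 2: x² = 411·2² + 1 = 1645, not a perfect square
y = 3: x² = 411·3² + 1 = 3700, not a perfect square
... continuing the search (or via continued fractions) ...
y = 2453: x² = 411·2453² + 1 = 2473072900, x = 49730 ✓

Verify: 49730² - 411·2453² = 2473072900 - 2473072899 = 1 ✓

x = 49730, y = 2453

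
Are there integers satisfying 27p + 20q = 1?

Step 1: Compute gcd(27, 20).
gcd(27, 20) = 1

Step 2: Check divisibility.
Does 1 divide 1? 1 = 1 x 1, so yes.

By the theorem on linear Diophantine equations, 27p + 20q = 1 has integer solutions if and only if gcd(27, 20) divides 1. Since 1 | 1, solutions exist.

Yes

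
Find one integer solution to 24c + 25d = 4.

Step 1: Check solvability.
gcd(24, 25) = 1
Since 1 divides 4, solutions exist.

Step 2: Apply extended Euclidean algorithm to find gcd.
We find integers such that 24*x0 + 25*y0 = 1

Step 3: Scale the particular solution.
Multiply by 4/1 = 4:
c = -4, d = 4

Step 4: Verify.
24*(-4) + 25*(4) = 4 = 4 ✓

c = -4, d = 4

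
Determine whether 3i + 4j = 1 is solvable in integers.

Step 1: Compute gcd(3, 4).
gcd(3, 4) = 1

Step 2: Check divisibility.
Does 1 divide 1? 1 = 1 x 1, so yes.

By the theorem on linear Diophantine equations, 3i + 4j = 1 has integer solutions if and only if gcd(3, 4) divides 1. Since 1 | 1, solutions exist.

Yes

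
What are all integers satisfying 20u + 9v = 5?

Step 1: Compute gcd(20, 9) = 1.
Since 1 divides 5, solutions exist.

Step 2: Find a particular solution using extended Euclidean algorithm.
We get u₀ = -20, v₀ = 45.
Check: 20*-20 + 9*45 = 5 = 5 ✓

Step 3: Write the general solution.
u = -20 + (9/1)t = -20 + 9t
v = 45 - (20/1)t = 45 - 20t
for any integer t.

u = -20 + 9t, v = 45 - 20t for integer t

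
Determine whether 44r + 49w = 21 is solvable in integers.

Step 1: Compute gcd(44, 49).
gcd(44, 49) = 1

Step 2: Check divisibility.
Does 1 divide 21? 21 = 1 x 21, so yes.

By the theorem on linear Diophantine equations, 44r + 49w = 21 has integer solutions if and only if gcd(44, 49) divides 21. Since 1 | 21, solutions exist.

Yes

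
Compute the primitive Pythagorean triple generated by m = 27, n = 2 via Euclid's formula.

a = m² - n² = 729 - 4 = 725
b = 2mn = 2·27·2 = 108
c = m² + n² = 729 + 4 = 733
Verify: 725² + 108² = 525625 + 11664 = 537289 = 733² ✓

(725, 108, 733)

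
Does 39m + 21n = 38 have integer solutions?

Step 1: Compute gcd(39, 21).
gcd(39, 21) = 3

Step 2: Check divisibility.
Does 3 divide 38? 38 = 3 x 12 + 2, so no.

By the theorem on linear Diophantine equations, 39m + 21n = 38 has integer solutions if and only if gcd(39, 21) divides 38. Since 3 does not divide 38, no solutions exist.

No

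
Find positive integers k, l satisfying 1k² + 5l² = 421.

Try small values of k and check whether (421 - 1k²)/5 is a perfect square.
k = 4: 1·4² = 16, so 5l² = 421 - 16 = 405, giving l² = 81, l = 9.
Check: 1·4² + 5·9² = 16 + 405 = 421 ✓

k = 4, l = 9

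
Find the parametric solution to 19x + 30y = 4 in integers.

Step 1: Compute gcd(19, 30) = 1.
Since 1 divides 4, solutions exist.

Step 2: Find a particular solution using extended Euclidean algorithm.
We get x₀ = -44, y₀ = 28.
Check: 19*-44 + 30*28 = 4 = 4 ✓

Step 3: Write the general solution.
x = -44 + (30/1)t = -44 + 30t
y = 28 - (19/1)t = 28 - 19t
for any integer t.

x = -44 + 30t, y = 28 - 19t for integer t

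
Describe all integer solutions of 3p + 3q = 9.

Step 1: Compute gcd(3, 3) = 3.
Since 3 divides 9, solutions exist.

Step 2: Find a particular solution using extended Euclidean algorithm.
We get p₀ = 0, q₀ = 3.
Check: 3*0 + 3*3 = 9 = 9 ✓

Step 3: Write the general solution.
p = 0 + (3/3)t = 0 + 1t
q = 3 - (3/3)t = 3 - 1t
for any integer t.

p = 0 + 1t, q = 3 - 1t for integer t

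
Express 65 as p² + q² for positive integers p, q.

We need to find integers p, q > 0 such that p² + q² = 65.
Trying p = 1: q² = 65 - 1² = 65 - 1 = 64
q = 8
Check: 1² + 8² = 1 + 64 = 65 ✓

65 = 1² + 8²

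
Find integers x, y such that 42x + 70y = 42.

Step 1: Check solvability.
gcd(42, 70) = 14
Since 14 divides 42, solutions exist.

Step 2: Apply extended Euclidean algorithm to find gcd.
We find integers such that 42*x0 + 70*y0 = 14

Step 3: Scale the particular solution.
Multiply by 42/14 = 3:
x = 6, y = -3

Step 4: Verify.
42*(6) + 70*(-3) = 42 = 42 ✓

x = 6, y = -3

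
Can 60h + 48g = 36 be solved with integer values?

Step 1: Compute gcd(60, 48).
gcd(60, 48) = 12

Step 2: Check divisibility.
Does 12 divide 36? 36 = 12 x 3, so yes.

By the theorem on linear Diophantine equations, 60h + 48g = 36 has integer solutions if and only if gcd(60, 48) divides 36. Since 12 | 36, solutions exist.

Yes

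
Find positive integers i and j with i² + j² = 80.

We need to find integers i, j > 0 such that i² + j² = 80.
Trying i = 4: j² = 80 - 4² = 80 - 16 = 64
j = 8
Check: 4² + 8² = 16 + 64 = 80 ✓

80 = 4² + 8²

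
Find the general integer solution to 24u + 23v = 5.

Step 1: Compute gcd(24, 23) = 1.
Since 1 divides 5, solutions exist.

Step 2: Find a particular solution using extended Euclidean algorithm.
We get u₀ = 5, v₀ = -5.
Check: 24*5 + 23*-5 = 5 = 5 ✓

Step 3: Write the general solution.
u = 5 + (23/1)t = 5 + 23t
v = -5 - (24/1)t = -5 - 24t
for any integer t.

u = 5 + 23t, v = -5 - 24t for integer t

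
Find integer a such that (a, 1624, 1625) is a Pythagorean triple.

a² = c² - b² = 1625² - 1624² = 2640625 - 2637376 = 3249
a = sqrt(3249) = 57

57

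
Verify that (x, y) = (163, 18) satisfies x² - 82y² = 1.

Compute x² = 163² = 26569
Compute 82y² = 82·18² = 82·324 = 26568
x² - 82y² = 26569 - 26568 = 1
Since this equals 1, (163, 18) is a solution.

Yes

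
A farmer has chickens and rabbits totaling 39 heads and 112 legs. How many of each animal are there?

Let c = chickens, r = rabbits.
Heads: c + r = 39
Legs: 2c + 4r = 112
From the first equation, c = 39 - r. Substitute:
2(39 - r) + 4r = 112
78 + 2r = 112
r = (112 - 78)/2 = 17
c = 39 - 17 = 22

Chickens: 22, Rabbits: 17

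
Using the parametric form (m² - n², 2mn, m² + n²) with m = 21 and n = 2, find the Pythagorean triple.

a = m² - n² = 441 - 4 = 437
b = 2mn = 2·21·2 = 84
c = m² + n² = 441 + 4 = 445
Verify: 437² + 84² = 190969 + 7056 = 198025 = 445² ✓

(437, 84, 445)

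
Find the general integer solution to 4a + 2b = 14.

Step 1: Compute gcd(4, 2) = 2.
Since 2 divides 14, solutions exist.

Step 2: Find a particular solution using extended Euclidean algorithm.
We get a₀ = 0, b₀ = 7.
Check: 4*0 + 2*7 = 14 = 14 ✓

Step 3: Write the general solution.
a = 0 + (2/2)t = 0 + 1t
b = 7 - (4/2)t = 7 - 2t
for any integer t.

a = 0 + 1t, b = 7 - 2t for integer t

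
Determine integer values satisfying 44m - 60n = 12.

Step 1: Check solvability.
gcd(44, 60) = 4
Since 4 divides 12, solutions exist.

Step 2: Apply extended Euclidean algorithm to find gcd.
We find integers such that 44*x0 + 60*y0 = 4

Step 3: Scale the particular solution.
Multiply by 12/4 = 3:
m = -12, n = -9

Step 4: Verify.
44*(-12) - 60*(-9) = 12 = 12 ✓

m = -12, n = -9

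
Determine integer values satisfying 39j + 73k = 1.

Step 1: Check solvability.
gcd(39, 73) = 1
Since 1 divides 1, solutions exist.

Step 2: Apply extended Euclidean algorithm to find gcd.
We find integers such that 39*x0 + 73*y0 = 1

Step 3: Scale the particular solution.
Multiply by 1/1 = 1:
j = 15, k = -8

Step 4: Verify.
39*(15) + 73*(-8) = 1 = 1 ✓

j = 15, k = -8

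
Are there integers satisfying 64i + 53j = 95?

Step 1: Compute gcd(64, 53).
gcd(64, 53) = 1

Step 2: Check divisibility.
Does 1 divide 95? 95 = 1 x 95, so yes.

By the theorem on linear Diophantine equations, 64i + 53j = 95 has integer solutions if and only if gcd(64, 53) divides 95. Since 1 | 95, solutions exist.

Yes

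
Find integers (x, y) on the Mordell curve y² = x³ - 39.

Try small integer x values and check whether x³ - 39 is a perfect square.
x = 22: x³ - 39 = 22³ - 39 = 10648 - 39 = 10609
Is 10609 a perfect square? 103² = 10609 ✓
So (x, y) = (22, 103) is a solution.

x = 22, y = 103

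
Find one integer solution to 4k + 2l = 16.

Step 1: Check solvability.
gcd(4, 2) = 2
Since 2 divides 16, solutions exist.

Step 2: Apply extended Euclidean algorithm to find gcd.
We find integers such that 4*x0 + 2*y0 = 2

Step 3: Scale the particular solution.
Multiply by 16/2 = 8:
k = 0, l = 8

Step 4: Verify.
4*(0) + 2*(8) = 16 = 16 ✓

k = 0, l = 8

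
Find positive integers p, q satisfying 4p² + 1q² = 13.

Try small values of p and check whether (13 - 4p²)/1 is a perfect square.
p = 1: 4·1² = 4, so 1q² = 13 - 4 = 9, giving q² = 9, q = 3.
Check: 4·1² + 1·3² = 4 + 9 = 13 ✓

p = 1, q = 3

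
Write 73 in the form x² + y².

We need to find integers x, y > 0 such that x² + y² = 73.
Trying x = 3: y² = 73 - 3² = 73 - 9 = 64
y = 8
Check: 3² + 8² = 9 + 64 = 73 ✓

73 = 3² + 8²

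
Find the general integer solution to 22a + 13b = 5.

Step 1: Compute gcd(22, 13) = 1.
Since 1 divides 5, solutions exist.

Step 2: Find a particular solution using extended Euclidean algorithm.
We get a₀ = 15, b₀ = -25.
Check: 22*15 + 13*-25 = 5 = 5 ✓

Step 3: Write the general solution.
a = 15 + (13/1)t = 15 + 13t
b = -25 - (22/1)t = -25 - 22t
for any integer t.

a = 15 + 13t, b = -25 - 22t for integer t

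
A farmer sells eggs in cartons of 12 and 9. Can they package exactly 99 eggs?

We need non-negative a, b with 12a + 9b = 99.
gcd(12, 9) = 3 divides 99.
Try a = 0: 9b = 99 - 0 = 99, so b = 11.
One way: 0 cartons of 12 and 11 cartons of 9.

Yes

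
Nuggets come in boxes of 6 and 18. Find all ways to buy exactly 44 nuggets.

We need non-negative integers (x, y) with 6x + 18y = 44.
For each x in 0..7, check if 44 - 6x is a non-negative multiple of 18.
No x yields an integer y ≥ 0.

No solution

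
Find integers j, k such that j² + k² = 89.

We need to find integers j, k > 0 such that j² + k² = 89.
Trying j = 5: k² = 89 - 5² = 89 - 25 = 64
k = 8
Check: 5² + 8² = 25 + 64 = 89 ✓

89 = 5² + 8²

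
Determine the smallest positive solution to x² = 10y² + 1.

We seek the smallest positive integers (x, y) with x² - 10y² = 1, i.e., x² = 10y² + 1.
Try successive y values:
y = 1: x² = 10·1² + 1 = 11, not a perfect square
y = 2: x² = 10·2² + 1 = 41, not a perfect square
y = 3: x² = 10·3² + 1 = 91, not a perfect square
... continuing the search (or via continued fractions) ...
y = 6: x² = 10·6² + 1 = 361, x = 19 ✓

Verify: 19² - 10·6² = 361 - 360 = 1 ✓

x = 19, y = 6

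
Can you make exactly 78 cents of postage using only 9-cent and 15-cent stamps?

We need non-negative x, y with 9x + 15y = 78.
gcd(9, 15) = 3 divides 78, so integer solutions exist.
Search for a non-negative one: x = 2 gives 15y = 78 - 18 = 60, so y = 4.
Check: 9·2 + 15·4 = 78 ✓

Yes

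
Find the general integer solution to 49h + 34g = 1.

Step 1: Compute gcd(49, 34) = 1.
Since 1 divides 1, solutions exist.

Step 2: Find a particular solution using extended Euclidean algorithm.
We get h₀ = -9, g₀ = 13.
Check: 49*-9 + 34*13 = 1 = 1 ✓

Step 3: Write the general solution.
h = -9 + (34/1)t = -9 + 34t
g = 13 - (49/1)t = 13 - 49t
for any integer t.

h = -9 + 34t, g = 13 - 49t for integer t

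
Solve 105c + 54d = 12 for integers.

Step 1: Check solvability.
gcd(105, 54) = 3
Since 3 divides 12, solutions exist.

Step 2: Apply extended Euclidean algorithm to find gcd.
We find integers such that 105*x0 + 54*y0 = 3

Step 3: Scale the particular solution.
Multiply by 12/3 = 4:
c = -4, d = 8

Step 4: Verify.
105*(-4) + 54*(8) = 12 = 12 ✓

c = -4, d = 8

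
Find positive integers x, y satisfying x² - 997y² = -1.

We need x² = 997y² - 1. Try successive y:
y = 1: x² = 997·1² - 1 = 996, not a perfect square
y = 2: x² = 997·2² - 1 = 3987, not a perfect square
y = 3: x² = 997·3² - 1 = 8972, not a perfect square
...
y = 2689: x² = 997·2689² - 1 = 7209028836 = 84906² ✓
Check: 84906² - 997·2689² = 7209028836 - 7209028837 = -1 ✓

x = 84906, y = 2689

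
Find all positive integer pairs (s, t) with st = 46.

The positive divisors of 46 are: 1, 2, 23, 46.
Each divisor d gives the pair (d, 46/d):
(1, 46), (2, 23), (23, 2), (46, 1)

(1, 46), (2, 23), (23, 2), (46, 1)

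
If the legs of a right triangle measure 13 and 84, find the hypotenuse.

c² = a² + b² = 13² + 84² = 169 + 7056 = 7225
c = 85

85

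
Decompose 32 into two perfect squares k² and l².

We need to find integers k, l > 0 such that k² + l² = 32.
Trying k = 4: l² = 32 - 4² = 32 - 16 = 16
l = 4
Check: 4² + 4² = 16 + 16 = 32 ✓

32 = 4² + 4²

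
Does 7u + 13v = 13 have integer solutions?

Step 1: Compute gcd(7, 13).
gcd(7, 13) = 1

Step 2: Check divisibility.
Does 1 divide 13? 13 = 1 x 13, so yes.

By the theorem on linear Diophantine equations, 7u + 13v = 13 has integer solutions if and only if gcd(7, 13) divides 13. Since 1 | 13, solutions exist.

Yes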